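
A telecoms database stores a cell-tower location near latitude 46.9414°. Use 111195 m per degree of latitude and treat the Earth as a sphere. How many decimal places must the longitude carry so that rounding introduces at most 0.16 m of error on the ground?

6

At 46.9414° one degree of longitude covers 111195 × cos 46.9414° ≈ 111195 × 0.6827 ≈ 75917.9 m.
N decimal places → at most half a unit in the last place, 0.5 × 10⁻ᴺ° = 75917.9/2 × 10⁻ᴺ m.
Need 0.5 × 75917.9 × 10⁻ᴺ ≤ 0.16 → 10⁻ᴺ ≤ 4.215e-06, so N ≥ 5.38.
N = 5 would give 0.38 m (too coarse); N = 6 gives 0.038 m ≤ 0.16 m.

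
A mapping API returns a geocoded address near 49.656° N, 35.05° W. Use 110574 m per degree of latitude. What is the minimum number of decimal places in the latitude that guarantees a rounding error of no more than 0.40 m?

6 decimal places

One degree of latitude covers 110574 m.
Rounding to N decimal places gives at most 0.5 × 10⁻ᴺ degrees of error, i.e. 0.5 × 10⁻ᴺ × 110574 m.
Need 0.5 × 110574 × 10⁻ᴺ ≤ 0.40 → 10⁻ᴺ ≤ 7.235e-06, so N ≥ 5.14.
N = 5 would give 0.553 m (too coarse); N = 6 gives 0.0553 m ≤ 0.40 m.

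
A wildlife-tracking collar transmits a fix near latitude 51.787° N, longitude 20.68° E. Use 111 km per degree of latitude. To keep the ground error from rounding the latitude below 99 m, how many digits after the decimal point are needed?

One degree of latitude covers 111000 m.
N decimal places → at most half a unit in the last place, 0.5 × 10⁻ᴺ° = 111000/2 × 10⁻ᴺ m.
Need 0.5 × 111000 × 10⁻ᴺ ≤ 99 → 10⁻ᴺ ≤ 1.784e-03, so N ≥ 2.75.
N = 2 would give 555 m (too coarse); N = 3 gives 55.5 m ≤ 99 m.

3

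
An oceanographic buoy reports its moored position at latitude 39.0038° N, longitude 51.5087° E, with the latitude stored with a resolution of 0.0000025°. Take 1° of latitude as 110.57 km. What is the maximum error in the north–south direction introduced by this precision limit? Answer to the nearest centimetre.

14 centimetres

With a 0.0000025° grid the true value lies within half a step, ±0.0000025°/2 = ±1.25e-06°, of the stored one.
So the N–S error is at most 1.25e-06 × 110570 = 0.138212 m.
That is 0.138212 m = 13.821 cm.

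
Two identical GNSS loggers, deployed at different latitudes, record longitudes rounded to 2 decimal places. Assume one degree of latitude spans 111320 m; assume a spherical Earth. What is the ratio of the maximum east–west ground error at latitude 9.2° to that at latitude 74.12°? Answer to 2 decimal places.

3.61

Rounding to 2 decimal places leaves the longitude within ±0.005° of the true value.
Error at 9.2° = 0.005° × 111320 × cos 9.2° ≈ 556.6 × 0.9871 = 549.44 m.
At 74.12°: 0.005° × 111320 × cos 74.12° = 0.005 × 111320 × 0.2736 ≈ 152.3 m.
Ratio: 549.44 / 152.3 = cos 9.2° / cos 74.12° ≈ 3.6076.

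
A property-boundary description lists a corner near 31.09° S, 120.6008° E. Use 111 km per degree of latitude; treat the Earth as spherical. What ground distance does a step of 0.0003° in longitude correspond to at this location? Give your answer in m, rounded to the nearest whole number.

29 m

One degree of longitude here spans 111000 × cos 31.09° = 111000 × 0.8564 ≈ 95055.7 m; 0.0003° of that is 28.5167 m.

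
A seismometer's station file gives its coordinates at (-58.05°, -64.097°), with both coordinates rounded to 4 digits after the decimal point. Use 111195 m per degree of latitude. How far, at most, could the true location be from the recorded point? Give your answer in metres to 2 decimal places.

6.29 metres

Rounding to 4 decimal places leaves each coordinate within ±5e-05° of the true value.
N–S: 5e-05° × 111195 m/° = 5.55975 m.
E–W at 58.05°: 5e-05° × 111195 × cos 58.05° = 5e-05 × 111195 × 0.5292 ≈ 2.9421 m.
Combining orthogonally: (5.55975² + 2.9421²)^½ ≈ 6.29021 m.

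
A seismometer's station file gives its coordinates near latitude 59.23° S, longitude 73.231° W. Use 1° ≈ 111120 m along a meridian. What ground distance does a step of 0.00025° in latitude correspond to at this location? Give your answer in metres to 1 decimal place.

27.8 metres

0.00025° × 111120 m/° = 27.78 m.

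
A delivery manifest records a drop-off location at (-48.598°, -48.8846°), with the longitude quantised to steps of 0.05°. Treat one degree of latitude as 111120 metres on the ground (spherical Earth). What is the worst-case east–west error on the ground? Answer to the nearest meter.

1837 meters

With a 0.05° grid the true value lies within half a step, ±0.05°/2 = ±0.025°, of the stored one.
At latitude 48.598° a degree of longitude spans 111120 m × cos 48.598° = 111120 × 0.6613 ≈ 73487.9 m.
So at most 0.025° × 73487.9 ≈ 1837.2 m east–west.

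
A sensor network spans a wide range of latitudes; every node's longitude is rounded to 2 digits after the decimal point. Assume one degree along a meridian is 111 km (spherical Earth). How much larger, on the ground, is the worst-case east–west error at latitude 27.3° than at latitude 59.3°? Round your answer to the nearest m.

Rounding to 2 decimal places leaves the longitude within ±0.005° of the true value.
Error at 27.3° = 0.005° × 111000 × cos 27.3° ≈ 555 × 0.8886 = 493.18 m.
Error at 59.3° = 0.005° × 111000 × cos 59.3° ≈ 555 × 0.5105 = 283.35 m.
Difference: 493.18 − 283.35 = 209.83 m.

210 m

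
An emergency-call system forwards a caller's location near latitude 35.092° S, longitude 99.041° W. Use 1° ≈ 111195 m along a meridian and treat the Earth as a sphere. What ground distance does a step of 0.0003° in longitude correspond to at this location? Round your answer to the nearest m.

One degree of longitude here spans 111195 × cos 35.092° = 111195 × 0.8182 ≈ 90983.1 m; 0.0003° of that is 27.2949 m.

27 m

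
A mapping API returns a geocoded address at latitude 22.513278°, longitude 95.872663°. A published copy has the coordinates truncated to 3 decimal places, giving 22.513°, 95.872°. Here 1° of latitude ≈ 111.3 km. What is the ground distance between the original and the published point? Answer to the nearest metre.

The latitude changed by +0.000278° and the longitude by +0.000663°.
N–S: 0.000278° × 111300 m/° = 30.9414 m.
East–west at this latitude: 0.000663° × 111300 × cos 22.513° ≈ 0.000663 × 102818 = 68.1684 m.
Hypotenuse of the two orthogonal shifts: √(30.9414² + 68.1684²) = 74.8619 m.

75 metres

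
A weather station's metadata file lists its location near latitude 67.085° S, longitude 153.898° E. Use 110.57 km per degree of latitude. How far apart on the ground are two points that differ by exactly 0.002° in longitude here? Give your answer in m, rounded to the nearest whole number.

86 m

At 67.085° a degree of longitude is 110570 × cos 67.085° ≈ 43052.1 m, so 0.002° corresponds to 86.1042 m.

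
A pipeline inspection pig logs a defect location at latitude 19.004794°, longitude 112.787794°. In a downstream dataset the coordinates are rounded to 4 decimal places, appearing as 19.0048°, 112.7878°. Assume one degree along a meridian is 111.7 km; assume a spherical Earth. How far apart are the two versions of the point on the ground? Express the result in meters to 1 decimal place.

The latitude changed by -0.000006° and the longitude by -0.000006°.
North–south shift: -0.000006 × 111700 = -0.6702 m.
E–W at 19.0048°: -0.000006° × 111700 × cos 19.0048° = -0.000006 × 111700 × 0.9455 ≈ -0.633668 m.
Combined displacement = (0.6702² + 0.633668²)^½ ≈ 0.922336 m.

0.9 meters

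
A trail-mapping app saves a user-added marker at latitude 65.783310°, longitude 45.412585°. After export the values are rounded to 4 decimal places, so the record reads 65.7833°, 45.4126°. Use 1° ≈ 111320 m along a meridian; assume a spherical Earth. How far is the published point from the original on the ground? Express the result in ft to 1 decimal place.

Δlat = 65.783310 − 65.7833 = +0.000010°; Δlon = 45.412585 − 45.4126 = -0.000015°.
North–south shift: 0.000010 × 111320 = 1.1132 m.
E–W at 65.7833°: -0.000015° × 111320 × cos 65.7833° = -0.000015 × 111320 × 0.4102 ≈ -0.684933 m.
Combined displacement = (1.1132² + 0.684933²)^½ ≈ 1.30704 m.
Converting: 1.30704 m × 3.2808 ft/m ≈ 4.2882 ft.

4.3 ft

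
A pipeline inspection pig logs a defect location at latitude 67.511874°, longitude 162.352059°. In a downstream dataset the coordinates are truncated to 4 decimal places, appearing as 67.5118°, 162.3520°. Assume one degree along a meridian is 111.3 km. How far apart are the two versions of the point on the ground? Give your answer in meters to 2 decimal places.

Δlat = 67.511874 − 67.5118 = +0.000074°; Δlon = 162.352059 − 162.3520 = +0.000059°.
North–south shift: 0.000074 × 111300 = 8.2362 m.
East–west at this latitude: 0.000059° × 111300 × cos 67.5118° ≈ 0.000059 × 42571.5 = 2.51172 m.
Hypotenuse of the two orthogonal shifts: √(8.2362² + 2.51172²) = 8.61067 m.

8.61 meters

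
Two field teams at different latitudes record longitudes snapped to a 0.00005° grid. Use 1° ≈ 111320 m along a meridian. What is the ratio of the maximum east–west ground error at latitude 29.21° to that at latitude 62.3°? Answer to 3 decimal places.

With a 0.00005° grid the true value lies within half a step, ±0.00005°/2 = ±2.5e-05°, of the stored one.
At 29.21°: 2.5e-05° × 111320 × cos 29.21° = 2.5e-05 × 111320 × 0.8728 ≈ 2.4291 m.
Error at 62.3° = 2.5e-05° × 111320 × cos 62.3° ≈ 2.783 × 0.4648 = 1.2937 m.
Ratio: 2.4291 / 1.2937 = cos 29.21° / cos 62.3° ≈ 1.8777.

1.878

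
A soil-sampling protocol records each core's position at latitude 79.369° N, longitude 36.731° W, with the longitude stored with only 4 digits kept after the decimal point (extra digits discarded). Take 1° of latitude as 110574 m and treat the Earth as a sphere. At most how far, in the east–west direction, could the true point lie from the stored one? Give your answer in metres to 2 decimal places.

Truncating at 4 decimal places can drop up to a full unit in the last place, so the longitude may be off by as much as 0.0001°.
Parallels shrink by cos φ, so at 79.369° a degree of longitude is 110574 × 0.1845 ≈ 20399 m.
Maximum E–W displacement: 0.0001 × 20399 = 2.0399 m.

2.04 metres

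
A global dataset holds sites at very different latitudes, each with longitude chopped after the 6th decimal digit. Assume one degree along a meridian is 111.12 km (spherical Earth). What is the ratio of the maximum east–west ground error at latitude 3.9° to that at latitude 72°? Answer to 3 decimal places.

3.229

Truncating at 6 decimal places can drop up to a full unit in the last place, so the longitude may be off by as much as 1e-06°.
Error at 3.9° = 1e-06° × 111120 × cos 3.9° ≈ 0.11112 × 0.9977 = 0.11086 m.
Error at 72° = 1e-06° × 111120 × cos 72° ≈ 0.11112 × 0.3090 = 0.034338 m.
The ratio reduces to cos 3.9° / cos 72° = 0.9977/0.3090 ≈ 3.2286.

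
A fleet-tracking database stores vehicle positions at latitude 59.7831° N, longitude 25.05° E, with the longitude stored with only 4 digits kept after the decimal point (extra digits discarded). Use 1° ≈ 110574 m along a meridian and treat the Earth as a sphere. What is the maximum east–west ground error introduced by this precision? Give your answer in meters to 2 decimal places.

5.56 meters

Truncating at 4 decimal places can drop up to a full unit in the last place, so the longitude may be off by as much as 0.0001°.
At latitude 59.7831° a degree of longitude spans 110574 m × cos 59.7831° = 110574 × 0.5033 ≈ 55649.1 m.
East–west error: 0.0001° × 55649.1 m/° ≈ 5.56491 m.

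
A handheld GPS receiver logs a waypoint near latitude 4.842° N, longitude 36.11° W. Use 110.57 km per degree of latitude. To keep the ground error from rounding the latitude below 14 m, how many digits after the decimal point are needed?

4

One degree of latitude covers 110570 m.
N decimal places → at most half a unit in the last place, 0.5 × 10⁻ᴺ° = 110570/2 × 10⁻ᴺ m.
Need 0.5 × 110570 × 10⁻ᴺ ≤ 14 → 10⁻ᴺ ≤ 2.532e-04, so N ≥ 3.60.
So 4 decimal places suffice (5.53 m); 3 would allow up to 55.3 m.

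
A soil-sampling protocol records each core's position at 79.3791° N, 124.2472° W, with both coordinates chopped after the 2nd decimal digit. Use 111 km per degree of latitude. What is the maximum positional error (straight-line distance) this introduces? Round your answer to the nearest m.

1129 m

Truncating at 2 decimal places can drop up to a full unit in the last place, so each coordinate may be off by as much as 0.01°.
N–S: 0.01° × 111000 m/° = 1110 m.
E–W at 79.3791°: 0.01° × 111000 × cos 79.3791° = 0.01 × 111000 × 0.1843 ≈ 204.584 m.
Worst case both components are at the extreme and orthogonal: √(1110² + 204.584²) ≈ 1128.7 m.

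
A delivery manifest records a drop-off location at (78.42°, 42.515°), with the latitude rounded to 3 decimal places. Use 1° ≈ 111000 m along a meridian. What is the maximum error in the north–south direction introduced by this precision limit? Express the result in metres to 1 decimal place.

Rounding to 3 decimal places leaves the latitude within ±0.0005° of the true value.
North–south distance: 0.0005° × 111000 m/° = 55.5 m.

55.5 metres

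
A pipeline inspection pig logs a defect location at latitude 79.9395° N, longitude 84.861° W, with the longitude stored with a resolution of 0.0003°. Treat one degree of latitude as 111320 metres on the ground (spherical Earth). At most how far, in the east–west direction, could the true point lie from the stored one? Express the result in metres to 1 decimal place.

2.9 metres

With a 0.0003° grid the true value lies within half a step, ±0.0003°/2 = ±0.00015°, of the stored one.
At latitude 79.9395° a degree of longitude spans 111320 m × cos 79.9395° = 111320 × 0.1747 ≈ 19446.3 m.
East–west error: 0.00015° × 19446.3 m/° ≈ 2.91694 m.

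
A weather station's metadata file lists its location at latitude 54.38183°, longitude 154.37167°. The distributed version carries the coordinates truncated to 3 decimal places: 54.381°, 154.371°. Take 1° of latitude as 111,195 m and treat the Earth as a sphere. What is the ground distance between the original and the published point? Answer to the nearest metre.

102 metres

Δlat = 54.38183 − 54.381 = +0.00083°; Δlon = 154.37167 − 154.371 = +0.00067°.
North–south shift: 0.00083 × 111195 = 92.2919 m.
E–W at 54.381°: 0.00067° × 111195 × cos 54.381° = 0.00067 × 111195 × 0.5824 ≈ 43.3886 m.
Hypotenuse of the two orthogonal shifts: √(92.2919² + 43.3886²) = 101.982 m.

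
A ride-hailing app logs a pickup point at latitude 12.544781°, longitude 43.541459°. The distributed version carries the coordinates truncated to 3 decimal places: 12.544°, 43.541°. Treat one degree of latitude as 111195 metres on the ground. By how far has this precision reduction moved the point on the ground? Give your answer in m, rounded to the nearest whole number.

100 m

Δlat = 12.544781 − 12.544 = +0.000781°; Δlon = 43.541459 − 43.541 = +0.000459°.
N–S: 0.000781° × 111195 m/° = 86.8433 m.
E–W at 12.544°: 0.000459° × 111195 × cos 12.544° = 0.000459 × 111195 × 0.9761 ≈ 49.8202 m.
Hypotenuse of the two orthogonal shifts: √(86.8433² + 49.8202²) = 100.119 m.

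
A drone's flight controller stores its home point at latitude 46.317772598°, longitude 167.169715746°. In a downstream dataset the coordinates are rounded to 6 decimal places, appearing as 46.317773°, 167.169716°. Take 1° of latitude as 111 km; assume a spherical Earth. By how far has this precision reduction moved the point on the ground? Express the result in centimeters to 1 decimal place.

4.9 centimeters

The latitude changed by -0.000000402° and the longitude by -0.000000254°.
North–south shift: -0.000000402 × 111000 = -0.044622 m.
E–W at 46.3178°: -0.000000254° × 111000 × cos 46.3178° = -0.000000254 × 111000 × 0.6907 ≈ -0.0194724 m.
Combined displacement = (0.044622² + 0.0194724²)^½ ≈ 0.0486857 m.
That is 0.0486857 m = 4.8686 cm.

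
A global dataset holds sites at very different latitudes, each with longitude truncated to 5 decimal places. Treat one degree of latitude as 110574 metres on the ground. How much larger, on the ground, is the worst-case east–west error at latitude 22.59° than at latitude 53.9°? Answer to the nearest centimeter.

37 centimeters

Truncating at 5 decimal places can drop up to a full unit in the last place, so the longitude may be off by as much as 1e-05°.
Error at 22.59° = 1e-05° × 110574 × cos 22.59° ≈ 1.1057 × 0.9233 = 1.0209 m.
Error at 53.9° = 1e-05° × 110574 × cos 53.9° ≈ 1.1057 × 0.5892 = 0.6515 m.
Difference: 1.0209 − 0.6515 = 0.36941 m.
That is 0.369407 m = 36.941 cm.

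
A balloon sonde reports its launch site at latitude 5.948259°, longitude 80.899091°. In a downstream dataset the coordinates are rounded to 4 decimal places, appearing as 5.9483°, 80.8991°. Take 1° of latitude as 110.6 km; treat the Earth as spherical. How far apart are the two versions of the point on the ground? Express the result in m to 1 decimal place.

The latitude changed by -0.000041° and the longitude by -0.000009°.
N–S: -0.000041° × 110600 m/° = -4.5346 m.
East–west at this latitude: -0.000009° × 110600 × cos 5.9483° ≈ -0.000009 × 110005 = -0.990041 m.
Distance: √(4.5346² + 0.990041²) ≈ 4.64142 m.

4.6 m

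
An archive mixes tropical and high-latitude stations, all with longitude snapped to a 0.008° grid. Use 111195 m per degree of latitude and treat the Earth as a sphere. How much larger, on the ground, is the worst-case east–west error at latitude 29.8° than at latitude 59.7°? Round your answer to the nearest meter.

162 meters

With a 0.008° grid the true value lies within half a step, ±0.008°/2 = ±0.004°, of the stored one.
Error at 29.8° = 0.004° × 111195 × cos 29.8° ≈ 444.78 × 0.8678 = 385.96 m.
Error at 59.7° = 0.004° × 111195 × cos 59.7° ≈ 444.78 × 0.5045 = 224.4 m.
So the lower-latitude error exceeds the higher by 385.96 − 224.4 = 161.56 m.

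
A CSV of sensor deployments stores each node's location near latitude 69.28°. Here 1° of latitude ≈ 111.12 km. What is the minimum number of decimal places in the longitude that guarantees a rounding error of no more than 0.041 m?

6

At 69.28° one degree of longitude covers 111120 × cos 69.28° ≈ 111120 × 0.3538 ≈ 39314.4 m.
With N decimal places the half-ulp bound is 0.5·10⁻ᴺ°, or 0.5·10⁻ᴺ × 39314.4 m on the ground.
Setting 19657.2 × 10⁻ᴺ ≤ 0.041 gives 10ᴺ ≥ 4.794e+05, i.e. N ≥ 5.68.
N = 5 would give 0.197 m (too coarse); N = 6 gives 0.0197 m ≤ 0.041 m.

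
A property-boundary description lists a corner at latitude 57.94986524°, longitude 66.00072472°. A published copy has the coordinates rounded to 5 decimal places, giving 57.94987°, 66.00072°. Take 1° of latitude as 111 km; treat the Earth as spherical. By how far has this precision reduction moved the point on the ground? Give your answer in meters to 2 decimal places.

0.60 meters

Δlat = 57.94986524 − 57.94987 = -0.00000476°; Δlon = 66.00072472 − 66.00072 = +0.00000472°.
North–south shift: -0.00000476 × 111000 = -0.52836 m.
East–west at this latitude: 0.00000472° × 111000 × cos 57.9499° ≈ 0.00000472 × 58903.4 = 0.278024 m.
Hypotenuse of the two orthogonal shifts: √(0.52836² + 0.278024²) = 0.597044 m.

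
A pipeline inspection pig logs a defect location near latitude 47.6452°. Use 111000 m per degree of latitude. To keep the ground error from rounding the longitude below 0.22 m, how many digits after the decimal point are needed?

6

At 47.6452° one degree of longitude covers 111000 × cos 47.6452° ≈ 111000 × 0.6737 ≈ 74782.9 m.
Rounding to N decimal places gives at most 0.5 × 10⁻ᴺ degrees of error, i.e. 0.5 × 10⁻ᴺ × 74782.9 m.
Setting 37391.4 × 10⁻ᴺ ≤ 0.22 gives 10ᴺ ≥ 1.7e+05, i.e. N ≥ 5.23.
At 5 places the error can reach 0.374 m, but 6 places keeps it to 0.0374 m.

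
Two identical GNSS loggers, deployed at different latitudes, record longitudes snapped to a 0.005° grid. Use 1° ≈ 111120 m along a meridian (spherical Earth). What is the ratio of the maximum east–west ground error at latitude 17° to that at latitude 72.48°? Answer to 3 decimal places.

With a 0.005° grid the true value lies within half a step, ±0.005°/2 = ±0.0025°, of the stored one.
Error at 17° = 0.0025° × 111120 × cos 17° ≈ 277.8 × 0.9563 = 265.66 m.
At 72.48°: 0.0025° × 111120 × cos 72.48° = 0.0025 × 111120 × 0.3010 ≈ 83.629 m.
The ratio reduces to cos 17° / cos 72.48° = 0.9563/0.3010 ≈ 3.1767.

3.177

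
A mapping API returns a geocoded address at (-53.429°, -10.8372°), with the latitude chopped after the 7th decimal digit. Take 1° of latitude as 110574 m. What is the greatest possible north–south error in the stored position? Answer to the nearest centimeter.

1 centimeters

Truncating at 7 decimal places can drop up to a full unit in the last place, so the latitude may be off by as much as 1e-07°.
Along the meridian that is 1e-07° × 110574 m/° = 0.0110574 m.
That is 0.0110574 m = 1.1057 cm.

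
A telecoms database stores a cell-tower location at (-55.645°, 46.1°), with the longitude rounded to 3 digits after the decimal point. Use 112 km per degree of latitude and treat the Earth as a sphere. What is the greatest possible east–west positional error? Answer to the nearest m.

32 m

Rounding to 3 decimal places leaves the longitude within ±0.0005° of the true value.
Parallels shrink by cos φ, so at 55.645° a degree of longitude is 112000 × 0.5643 ≈ 63203.7 m.
Maximum E–W displacement: 0.0005 × 63203.7 = 31.6019 m.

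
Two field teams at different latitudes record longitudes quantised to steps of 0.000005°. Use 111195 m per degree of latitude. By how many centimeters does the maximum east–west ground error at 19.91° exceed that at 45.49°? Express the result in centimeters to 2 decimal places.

With a 0.000005° grid the true value lies within half a step, ±0.000005°/2 = ±2.5e-06°, of the stored one.
At 19.91°: 2.5e-06° × 111195 × cos 19.91° = 2.5e-06 × 111195 × 0.9402 ≈ 0.26137 m.
At 45.49°: 2.5e-06° × 111195 × cos 45.49° = 2.5e-06 × 111195 × 0.7010 ≈ 0.19488 m.
So the lower-latitude error exceeds the higher by 0.26137 − 0.19488 = 0.066493 m.
That is 0.0664932 m = 6.6493 cm.

6.65 centimeters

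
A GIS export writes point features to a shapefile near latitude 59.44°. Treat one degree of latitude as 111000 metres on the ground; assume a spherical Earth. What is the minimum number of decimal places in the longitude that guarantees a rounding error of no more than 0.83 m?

At 59.44° one degree of longitude covers 111000 × cos 59.44° ≈ 111000 × 0.5084 ≈ 56436.9 m.
N decimal places → at most half a unit in the last place, 0.5 × 10⁻ᴺ° = 56436.9/2 × 10⁻ᴺ m.
Setting 28218.4 × 10⁻ᴺ ≤ 0.83 gives 10ᴺ ≥ 3.4e+04, i.e. N ≥ 4.53.
N = 4 would give 2.82 m (too coarse); N = 5 gives 0.282 m ≤ 0.83 m.

5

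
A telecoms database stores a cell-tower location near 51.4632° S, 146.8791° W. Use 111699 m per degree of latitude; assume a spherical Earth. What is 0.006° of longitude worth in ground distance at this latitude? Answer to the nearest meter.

418 meters

One degree of longitude here spans 111699 × cos 51.4632° = 111699 × 0.6230 ≈ 69590.4 m; 0.006° of that is 417.542 m.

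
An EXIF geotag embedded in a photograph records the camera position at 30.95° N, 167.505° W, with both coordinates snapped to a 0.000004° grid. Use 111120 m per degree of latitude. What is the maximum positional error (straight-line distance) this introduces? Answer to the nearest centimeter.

With a 0.000004° grid the true value lies within half a step, ±0.000004°/2 = ±2e-06°, of the stored one.
N–S: 2e-06° × 111120 m/° = 0.22224 m.
East–west component at 30.95°: 2e-06° × 111120 × cos 30.95° ≈ 2e-06 × 95298.3 ≈ 0.190597 m.
Combining orthogonally: (0.22224² + 0.190597²)^½ ≈ 0.292776 m.
That is 0.292776 m = 29.278 cm.

29 centimeters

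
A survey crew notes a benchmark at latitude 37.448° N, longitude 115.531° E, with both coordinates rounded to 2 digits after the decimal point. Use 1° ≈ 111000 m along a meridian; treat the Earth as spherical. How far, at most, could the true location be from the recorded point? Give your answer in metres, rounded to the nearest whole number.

Rounding to 2 decimal places leaves each coordinate within ±0.005° of the true value.
Latitude error → 0.005 × 111000 = 555 m along the meridian.
East–west component at 37.448°: 0.005° × 111000 × cos 37.448° ≈ 0.005 × 88123.5 ≈ 440.618 m.
Combining orthogonally: (555² + 440.618²)^½ ≈ 708.639 m.

709 metres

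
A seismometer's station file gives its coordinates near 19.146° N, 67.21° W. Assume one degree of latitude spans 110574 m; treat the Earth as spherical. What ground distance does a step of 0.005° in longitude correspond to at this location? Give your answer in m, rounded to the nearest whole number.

0.005° of longitude at 19.146° is 0.005 × 110574 × cos 19.146° ≈ 0.005 × 104458 = 522.288 m.

522 m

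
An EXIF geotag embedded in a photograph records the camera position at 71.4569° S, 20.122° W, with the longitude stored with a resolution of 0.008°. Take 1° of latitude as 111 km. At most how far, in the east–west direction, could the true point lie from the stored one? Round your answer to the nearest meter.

With a 0.008° grid the true value lies within half a step, ±0.008°/2 = ±0.004°, of the stored one.
Parallels shrink by cos φ, so at 71.4569° a degree of longitude is 111000 × 0.3180 ≈ 35300 m.
So at most 0.004° × 35300 ≈ 141.2 m east–west.

141 meters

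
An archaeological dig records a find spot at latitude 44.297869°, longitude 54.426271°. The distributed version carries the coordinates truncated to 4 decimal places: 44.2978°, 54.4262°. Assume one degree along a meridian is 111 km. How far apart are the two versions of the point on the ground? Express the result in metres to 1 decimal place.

The latitude changed by +0.000069° and the longitude by +0.000071°.
N–S: 0.000069° × 111000 m/° = 7.659 m.
East–west at this latitude: 0.000071° × 111000 × cos 44.2978° ≈ 0.000071 × 79444.9 = 5.64059 m.
Distance: √(7.659² + 5.64059²) ≈ 9.51191 m.

9.5 metres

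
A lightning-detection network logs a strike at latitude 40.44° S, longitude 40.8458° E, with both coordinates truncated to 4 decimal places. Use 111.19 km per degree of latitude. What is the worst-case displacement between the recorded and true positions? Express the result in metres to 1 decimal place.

Truncating at 4 decimal places can drop up to a full unit in the last place, so each coordinate may be off by as much as 0.0001°.
North–south component: 0.0001° × 111190 = 11.119 m.
E–W at 40.44°: 0.0001° × 111190 × cos 40.44° = 0.0001 × 111190 × 0.7611 ≈ 8.46251 m.
Worst case both components are at the extreme and orthogonal: √(11.119² + 8.46251²) ≈ 13.9731 m.

14.0 metres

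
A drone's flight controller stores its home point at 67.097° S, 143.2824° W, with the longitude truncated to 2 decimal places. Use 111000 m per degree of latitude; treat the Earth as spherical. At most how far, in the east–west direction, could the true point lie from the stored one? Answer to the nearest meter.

Truncating at 2 decimal places can drop up to a full unit in the last place, so the longitude may be off by as much as 0.01°.
One degree of longitude at 67.097° is 111000 × cos 67.097° ≈ 111000 × 0.3892 = 43198.1 m.
East–west error: 0.01° × 43198.1 m/° ≈ 431.981 m.

432 meters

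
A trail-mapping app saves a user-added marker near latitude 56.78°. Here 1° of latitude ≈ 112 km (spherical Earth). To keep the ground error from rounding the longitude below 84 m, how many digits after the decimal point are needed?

3

At 56.78° one degree of longitude covers 112000 × cos 56.78° ≈ 112000 × 0.5479 ≈ 61359.8 m.
Rounding to N decimal places gives at most 0.5 × 10⁻ᴺ degrees of error, i.e. 0.5 × 10⁻ᴺ × 61359.8 m.
Setting 30679.9 × 10⁻ᴺ ≤ 84 gives 10ᴺ ≥ 365.2, i.e. N ≥ 2.56.
N = 2 would give 307 m (too coarse); N = 3 gives 30.7 m ≤ 84 m.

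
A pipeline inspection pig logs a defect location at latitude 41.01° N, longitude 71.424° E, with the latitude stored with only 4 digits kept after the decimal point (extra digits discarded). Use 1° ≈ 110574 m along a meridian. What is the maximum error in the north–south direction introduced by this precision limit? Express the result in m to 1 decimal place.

Truncating at 4 decimal places can drop up to a full unit in the last place, so the latitude may be off by as much as 0.0001°.
So the N–S error is at most 0.0001 × 110574 = 11.0574 m.

11.1 m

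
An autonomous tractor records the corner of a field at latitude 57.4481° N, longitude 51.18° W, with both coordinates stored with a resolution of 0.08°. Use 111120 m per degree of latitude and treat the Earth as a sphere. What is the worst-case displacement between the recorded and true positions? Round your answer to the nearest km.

With a 0.08° grid the true value lies within half a step, ±0.08°/2 = ±0.04°, of the stored one.
Latitude error → 0.04 × 111120 = 4444.8 m along the meridian.
E–W at 57.4481°: 0.04° × 111120 × cos 57.4481° = 0.04 × 111120 × 0.5381 ≈ 2391.58 m.
Worst case both components are at the extreme and orthogonal: √(4444.8² + 2391.58²) ≈ 5047.37 m.
That is 5047.37 m = 5.0474 km.

5 km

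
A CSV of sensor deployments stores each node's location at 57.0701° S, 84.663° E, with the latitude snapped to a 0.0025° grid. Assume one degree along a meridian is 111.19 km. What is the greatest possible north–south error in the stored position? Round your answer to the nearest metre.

139 metres

With a 0.0025° grid the true value lies within half a step, ±0.0025°/2 = ±0.00125°, of the stored one.
So the N–S error is at most 0.00125 × 111190 = 138.988 m.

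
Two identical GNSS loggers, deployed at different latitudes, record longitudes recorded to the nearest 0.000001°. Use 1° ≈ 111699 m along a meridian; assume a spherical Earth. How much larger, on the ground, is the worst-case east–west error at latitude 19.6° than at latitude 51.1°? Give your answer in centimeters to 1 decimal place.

Rounding to 6 decimal places leaves the longitude within ±5e-07° of the true value.
At 19.6°: 5e-07° × 111699 × cos 19.6° = 5e-07 × 111699 × 0.9421 ≈ 0.052613 m.
Error at 51.1° = 5e-07° × 111699 × cos 51.1° ≈ 0.055849 × 0.6280 = 0.035071 m.
So the lower-latitude error exceeds the higher by 0.052613 − 0.035071 = 0.017542 m.
That is 0.017542 m = 1.7542 cm.

1.8 centimeters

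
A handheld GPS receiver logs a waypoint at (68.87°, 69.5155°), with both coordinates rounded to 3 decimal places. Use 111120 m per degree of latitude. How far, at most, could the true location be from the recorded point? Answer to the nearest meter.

Rounding to 3 decimal places leaves each coordinate within ±0.0005° of the true value.
North–south component: 0.0005° × 111120 = 55.56 m.
East–west component at 68.87°: 0.0005° × 111120 × cos 68.87° ≈ 0.0005 × 40057.1 ≈ 20.0286 m.
The two errors are perpendicular, so the maximum displacement is √(55.56² + 20.0286²) ≈ 59.0598 m.

59 meters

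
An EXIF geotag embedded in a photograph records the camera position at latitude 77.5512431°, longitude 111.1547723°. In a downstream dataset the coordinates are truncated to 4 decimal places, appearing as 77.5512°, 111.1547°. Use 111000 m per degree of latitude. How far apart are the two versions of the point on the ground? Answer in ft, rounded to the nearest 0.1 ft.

Δlat = 77.5512431 − 77.5512 = +0.0000431°; Δlon = 111.1547723 − 111.1547 = +0.0000723°.
North–south shift: 0.0000431 × 111000 = 4.7841 m.
E–W at 77.5512°: 0.0000723° × 111000 × cos 77.5512° = 0.0000723 × 111000 × 0.2156 ≈ 1.72999 m.
Distance: √(4.7841² + 1.72999²) ≈ 5.08729 m.
In feet: 5.08729 m ÷ 0.3048 ≈ 16.691 ft.

16.7 ft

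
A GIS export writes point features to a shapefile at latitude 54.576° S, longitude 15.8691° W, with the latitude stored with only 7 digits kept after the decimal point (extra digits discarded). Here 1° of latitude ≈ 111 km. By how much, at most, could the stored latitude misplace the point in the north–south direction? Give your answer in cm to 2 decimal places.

Truncating at 7 decimal places can drop up to a full unit in the last place, so the latitude may be off by as much as 1e-07°.
So the N–S error is at most 1e-07 × 111000 = 0.0111 m.
That is 0.0111 m = 1.11 cm.

1.11 cm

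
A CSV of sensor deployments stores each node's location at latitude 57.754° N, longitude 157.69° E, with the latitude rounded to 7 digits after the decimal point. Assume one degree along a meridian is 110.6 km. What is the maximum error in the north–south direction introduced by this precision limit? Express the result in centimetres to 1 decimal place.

Rounding to 7 decimal places leaves the latitude within ±5e-08° of the true value.
North–south distance: 5e-08° × 110600 m/° = 0.00553 m.
That is 0.00553 m = 0.553 cm.

0.6 centimetres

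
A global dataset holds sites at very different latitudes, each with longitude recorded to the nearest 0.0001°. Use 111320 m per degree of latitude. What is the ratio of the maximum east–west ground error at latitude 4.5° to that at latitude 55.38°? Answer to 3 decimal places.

1.755

Rounding to 4 decimal places leaves the longitude within ±5e-05° of the true value.
Error at 4.5° = 5e-05° × 111320 × cos 4.5° ≈ 5.566 × 0.9969 = 5.5488 m.
At 55.38°: 5e-05° × 111320 × cos 55.38° = 5e-05 × 111320 × 0.5681 ≈ 3.1622 m.
The ratio reduces to cos 4.5° / cos 55.38° = 0.9969/0.5681 ≈ 1.7547.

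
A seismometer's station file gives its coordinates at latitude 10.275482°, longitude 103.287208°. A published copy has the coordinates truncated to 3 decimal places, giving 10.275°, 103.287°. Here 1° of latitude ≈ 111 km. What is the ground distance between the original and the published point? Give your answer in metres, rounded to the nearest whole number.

58 metres

The latitude changed by +0.000482° and the longitude by +0.000208°.
North–south shift: 0.000482 × 111000 = 53.502 m.
East–west at this latitude: 0.000208° × 111000 × cos 10.275° ≈ 0.000208 × 109220 = 22.7177 m.
Hypotenuse of the two orthogonal shifts: √(53.502² + 22.7177²) = 58.1254 m.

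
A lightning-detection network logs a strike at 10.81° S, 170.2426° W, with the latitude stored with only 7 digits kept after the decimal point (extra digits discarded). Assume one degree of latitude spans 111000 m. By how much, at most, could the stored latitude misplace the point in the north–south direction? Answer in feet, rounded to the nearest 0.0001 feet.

Truncating at 7 decimal places can drop up to a full unit in the last place, so the latitude may be off by as much as 1e-07°.
Along the meridian that is 1e-07° × 111000 m/° = 0.0111 m.
Converting: 0.0111 m × 3.2808 ft/m ≈ 0.036417 ft.

0.0364 feet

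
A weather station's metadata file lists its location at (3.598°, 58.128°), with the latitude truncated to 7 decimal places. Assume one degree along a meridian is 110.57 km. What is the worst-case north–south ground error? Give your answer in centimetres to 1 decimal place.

1.1 centimetres

Truncating at 7 decimal places can drop up to a full unit in the last place, so the latitude may be off by as much as 1e-07°.
North–south distance: 1e-07° × 110570 m/° = 0.011057 m.
That is 0.011057 m = 1.1057 cm.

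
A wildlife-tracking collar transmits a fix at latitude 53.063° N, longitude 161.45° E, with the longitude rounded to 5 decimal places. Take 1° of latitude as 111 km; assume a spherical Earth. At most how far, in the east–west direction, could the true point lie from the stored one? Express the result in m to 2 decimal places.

Rounding to 5 decimal places leaves the longitude within ±5e-06° of the true value.
Parallels shrink by cos φ, so at 53.063° a degree of longitude is 111000 × 0.6009 ≈ 66704 m.
So at most 5e-06° × 66704 ≈ 0.33352 m east–west.

0.33 m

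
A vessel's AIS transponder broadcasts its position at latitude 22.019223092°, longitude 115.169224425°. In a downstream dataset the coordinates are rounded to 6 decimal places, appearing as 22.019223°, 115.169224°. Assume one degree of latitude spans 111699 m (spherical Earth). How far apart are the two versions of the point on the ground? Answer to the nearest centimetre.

The latitude changed by +0.000000092° and the longitude by +0.000000425°.
N–S: 0.000000092° × 111699 m/° = 0.0102763 m.
E–W at 22.0192°: 0.000000425° × 111699 × cos 22.0192° = 0.000000425 × 111699 × 0.9271 ≈ 0.0440094 m.
Combined displacement = (0.0102763² + 0.0440094²)^½ ≈ 0.0451932 m.
That is 0.0451932 m = 4.5193 cm.

5 centimetres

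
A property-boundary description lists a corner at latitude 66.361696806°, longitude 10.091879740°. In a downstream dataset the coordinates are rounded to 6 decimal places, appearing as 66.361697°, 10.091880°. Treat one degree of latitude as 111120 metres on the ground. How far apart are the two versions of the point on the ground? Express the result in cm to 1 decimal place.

The latitude changed by -0.000000194° and the longitude by -0.000000260°.
N–S: -0.000000194° × 111120 m/° = -0.0215573 m.
East–west at this latitude: -0.000000260° × 111120 × cos 66.3617° ≈ -0.000000260 × 44554.8 = -0.0115843 m.
Distance: √(0.0215573² + 0.0115843²) ≈ 0.0244727 m.
That is 0.0244727 m = 2.4473 cm.

2.4 cm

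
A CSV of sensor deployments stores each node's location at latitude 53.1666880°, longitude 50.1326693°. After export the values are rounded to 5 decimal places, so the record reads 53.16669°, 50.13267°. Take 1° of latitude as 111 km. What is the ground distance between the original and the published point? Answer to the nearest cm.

The latitude changed by -0.0000020° and the longitude by -0.0000007°.
N–S: -0.0000020° × 111000 m/° = -0.222 m.
East–west at this latitude: -0.0000007° × 111000 × cos 53.1667° ≈ -0.0000007 × 66543.3 = -0.0465803 m.
Distance: √(0.222² + 0.0465803²) ≈ 0.226834 m.
That is 0.226834 m = 22.683 cm.

23 cm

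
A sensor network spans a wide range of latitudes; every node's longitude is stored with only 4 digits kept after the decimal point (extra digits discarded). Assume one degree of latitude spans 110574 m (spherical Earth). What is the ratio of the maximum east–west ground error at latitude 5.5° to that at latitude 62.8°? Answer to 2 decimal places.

2.18

Truncating at 4 decimal places can drop up to a full unit in the last place, so the longitude may be off by as much as 0.0001°.
At 5.5°: 0.0001° × 110574 × cos 5.5° = 0.0001 × 110574 × 0.9954 ≈ 11.006 m.
At 62.8°: 0.0001° × 110574 × cos 62.8° = 0.0001 × 110574 × 0.4571 ≈ 5.0543 m.
The ratio reduces to cos 5.5° / cos 62.8° = 0.9954/0.4571 ≈ 2.1776.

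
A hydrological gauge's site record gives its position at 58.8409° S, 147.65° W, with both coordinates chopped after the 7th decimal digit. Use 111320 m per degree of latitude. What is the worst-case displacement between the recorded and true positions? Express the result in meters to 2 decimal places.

Truncating at 7 decimal places can drop up to a full unit in the last place, so each coordinate may be off by as much as 1e-07°.
North–south component: 1e-07° × 111320 = 0.011132 m.
E–W at 58.8409°: 1e-07° × 111320 × cos 58.8409° = 1e-07 × 111320 × 0.5174 ≈ 0.00575988 m.
Combining orthogonally: (0.011132² + 0.00575988²)^½ ≈ 0.0125339 m.

0.01 meters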